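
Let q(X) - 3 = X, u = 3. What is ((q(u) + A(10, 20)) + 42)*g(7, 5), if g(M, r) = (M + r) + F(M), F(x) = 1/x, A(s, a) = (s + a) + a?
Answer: 1190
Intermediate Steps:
A(s, a) = s + 2*a (A(s, a) = (a + s) + a = s + 2*a)
q(X) = 3 + X
g(M, r) = M + r + 1/M (g(M, r) = (M + r) + 1/M = M + r + 1/M)
((q(u) + A(10, 20)) + 42)*g(7, 5) = (((3 + 3) + (10 + 2*20)) + 42)*(7 + 5 + 1/7) = ((6 + (10 + 40)) + 42)*(7 + 5 + ⅐) = ((6 + 50) + 42)*(85/7) = (56 + 42)*(85/7) = 98*(85/7) = 1190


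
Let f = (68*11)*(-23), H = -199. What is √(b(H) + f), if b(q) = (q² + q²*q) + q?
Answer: I*√7858401 ≈ 2803.3*I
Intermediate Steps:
b(q) = q + q² + q³ (b(q) = (q² + q³) + q = q + q² + q³)
f = -17204 (f = 748*(-23) = -17204)
√(b(H) + f) = √(-199*(1 - 199 + (-199)²) - 17204) = √(-199*(1 - 199 + 39601) - 17204) = √(-199*39403 - 17204) = √(-7841197 - 17204) = √(-7858401) = I*√7858401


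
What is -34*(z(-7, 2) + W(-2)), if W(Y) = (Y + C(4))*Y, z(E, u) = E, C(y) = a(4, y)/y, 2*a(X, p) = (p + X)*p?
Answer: 374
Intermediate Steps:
a(X, p) = p*(X + p)/2 (a(X, p) = ((p + X)*p)/2 = ((X + p)*p)/2 = (p*(X + p))/2 = p*(X + p)/2)
C(y) = 2 + y/2 (C(y) = (y*(4 + y)/2)/y = 2 + y/2)
W(Y) = Y*(4 + Y) (W(Y) = (Y + (2 + (½)*4))*Y = (Y + (2 + 2))*Y = (Y + 4)*Y = (4 + Y)*Y = Y*(4 + Y))
-34*(z(-7, 2) + W(-2)) = -34*(-7 - 2*(4 - 2)) = -34*(-7 - 2*2) = -34*(-7 - 4) = -34*(-11) = 374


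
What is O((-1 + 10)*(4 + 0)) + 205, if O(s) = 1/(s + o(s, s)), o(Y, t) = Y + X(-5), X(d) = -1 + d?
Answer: 13531/66 ≈ 205.02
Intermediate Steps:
o(Y, t) = -6 + Y (o(Y, t) = Y + (-1 - 5) = Y - 6 = -6 + Y)
O(s) = 1/(-6 + 2*s) (O(s) = 1/(s + (-6 + s)) = 1/(-6 + 2*s))
O((-1 + 10)*(4 + 0)) + 205 = 1/(2*(-3 + (-1 + 10)*(4 + 0))) + 205 = 1/(2*(-3 + 9*4)) + 205 = 1/(2*(-3 + 36)) + 205 = (1/2)/33 + 205 = (1/2)*(1/33) + 205 = 1/66 + 205 = 13531/66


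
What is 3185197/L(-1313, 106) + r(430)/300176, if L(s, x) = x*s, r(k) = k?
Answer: -239014962033/10444473832 ≈ -22.884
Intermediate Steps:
L(s, x) = s*x
3185197/L(-1313, 106) + r(430)/300176 = 3185197/((-1313*106)) + 430/300176 = 3185197/(-139178) + 430*(1/300176) = 3185197*(-1/139178) + 215/150088 = -3185197/139178 + 215/150088 = -239014962033/10444473832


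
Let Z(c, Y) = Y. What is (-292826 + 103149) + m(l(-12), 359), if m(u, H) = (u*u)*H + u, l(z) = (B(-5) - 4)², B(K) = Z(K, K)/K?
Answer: -160589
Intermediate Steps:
B(K) = 1 (B(K) = K/K = 1)
l(z) = 9 (l(z) = (1 - 4)² = (-3)² = 9)
m(u, H) = u + H*u² (m(u, H) = u²*H + u = H*u² + u = u + H*u²)
(-292826 + 103149) + m(l(-12), 359) = (-292826 + 103149) + 9*(1 + 359*9) = -189677 + 9*(1 + 3231) = -189677 + 9*3232 = -189677 + 29088 = -160589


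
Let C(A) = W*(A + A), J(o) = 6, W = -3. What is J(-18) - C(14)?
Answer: 90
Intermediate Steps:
C(A) = -6*A (C(A) = -3*(A + A) = -6*A)
J(-18) - C(14) = 6 - (-6)*14 = 6 - 1*(-84) = 6 + 84 = 90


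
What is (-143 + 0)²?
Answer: 20449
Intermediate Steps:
(-143 + 0)² = (-143)² = 20449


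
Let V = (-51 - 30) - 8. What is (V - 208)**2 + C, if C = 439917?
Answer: 528126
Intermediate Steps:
V = -89 (V = -81 - 8 = -89)
(V - 208)**2 + C = (-89 - 208)**2 + 439917 = (-297)**2 + 439917 = 88209 + 439917 = 528126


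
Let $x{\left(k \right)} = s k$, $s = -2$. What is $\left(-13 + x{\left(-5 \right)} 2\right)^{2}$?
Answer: $49$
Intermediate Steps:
$x{\left(k \right)} = - 2 k$
$\left(-13 + x{\left(-5 \right)} 2\right)^{2} = \left(-13 + \left(-2\right) \left(-5\right) 2\right)^{2} = \left(-13 + 10 \cdot 2\right)^{2} = \left(-13 + 20\right)^{2} = 7^{2} = 49$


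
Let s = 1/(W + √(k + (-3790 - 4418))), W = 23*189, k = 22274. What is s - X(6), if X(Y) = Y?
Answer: -113289711/18882343 - √14066/18882343 ≈ -5.9998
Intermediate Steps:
W = 4347
s = 1/(4347 + √14066) (s = 1/(4347 + √(22274 + (-3790 - 4418))) = 1/(4347 + √(22274 - 8208)) = 1/(4347 + √14066) ≈ 0.00022393)
s - X(6) = (4347/18882343 - √14066/18882343) - 1*6 = (4347/18882343 - √14066/18882343) - 6 = -113289711/18882343 - √14066/18882343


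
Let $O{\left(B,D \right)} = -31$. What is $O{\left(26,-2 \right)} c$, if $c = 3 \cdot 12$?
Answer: $-1116$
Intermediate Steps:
$c = 36$
$O{\left(26,-2 \right)} c = \left(-31\right) 36 = -1116$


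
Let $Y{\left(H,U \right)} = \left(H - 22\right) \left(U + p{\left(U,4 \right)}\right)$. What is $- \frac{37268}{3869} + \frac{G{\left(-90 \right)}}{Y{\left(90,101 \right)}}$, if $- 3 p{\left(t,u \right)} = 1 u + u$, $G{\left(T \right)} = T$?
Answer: $- \frac{74864071}{7761214} \approx -9.6459$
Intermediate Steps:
$p{\left(t,u \right)} = - \frac{2 u}{3}$ ($p{\left(t,u \right)} = - \frac{1 u + u}{3} = - \frac{u + u}{3} = - \frac{2 u}{3}$)
$Y{\left(H,U \right)} = \left(-22 + H\right) \left(- \frac{8}{3} + U\right)$ ($Y{\left(H,U \right)} = \left(H - 22\right) \left(U - \frac{8}{3}\right) = \left(-22 + H\right) \left(U - \frac{8}{3}\right) = \left(-22 + H\right) \left(- \frac{8}{3} + U\right)$)
$- \frac{37268}{3869} + \frac{G{\left(-90 \right)}}{Y{\left(90,101 \right)}} = - \frac{37268}{3869} - \frac{90}{\frac{176}{3} - 2222 - 240 + 90 \cdot 101} = \left(-37268\right) \frac{1}{3869} - \frac{90}{\frac{176}{3} - 2222 - 240 + 9090} = - \frac{37268}{3869} - \frac{90}{\frac{20060}{3}} = - \frac{37268}{3869} - \frac{27}{2006} = - \frac{74864071}{7761214}$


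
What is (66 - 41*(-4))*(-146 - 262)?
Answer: -93840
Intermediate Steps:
(66 - 41*(-4))*(-146 - 262) = (66 + 164)*(-408) = 230*(-408) = -93840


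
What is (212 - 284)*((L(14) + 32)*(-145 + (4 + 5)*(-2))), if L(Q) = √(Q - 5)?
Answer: 410760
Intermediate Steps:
L(Q) = √(-5 + Q)
(212 - 284)*((L(14) + 32)*(-145 + (4 + 5)*(-2))) = (212 - 284)*((√(-5 + 14) + 32)*(-145 + (4 + 5)*(-2))) = -72*(√9 + 32)*(-145 + 9*(-2)) = -72*(3 + 32)*(-145 - 18) = -2520*(-163) = -72*(-5705) = 410760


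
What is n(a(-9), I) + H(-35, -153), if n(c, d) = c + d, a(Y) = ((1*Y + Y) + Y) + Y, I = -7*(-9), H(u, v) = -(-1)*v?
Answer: -126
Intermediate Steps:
H(u, v) = v
I = 63
a(Y) = 4*Y (a(Y) = ((Y + Y) + Y) + Y = (2*Y + Y) + Y = 3*Y + Y = 4*Y)
n(a(-9), I) + H(-35, -153) = (4*(-9) + 63) - 153 = (-36 + 63) - 153 = 27 - 153 = -126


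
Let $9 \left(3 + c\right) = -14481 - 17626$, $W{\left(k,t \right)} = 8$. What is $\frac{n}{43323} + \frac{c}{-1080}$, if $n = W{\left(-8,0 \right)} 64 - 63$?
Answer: $\frac{232750927}{70183260} \approx 3.3163$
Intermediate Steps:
$n = 449$ ($n = 8 \cdot 64 - 63 = 512 - 63 = 449$)
$c = - \frac{32134}{9}$ ($c = -3 + \frac{-14481 - 17626}{9} = -3 + \frac{1}{9} \left(-32107\right) = -3 - \frac{32107}{9} = - \frac{32134}{9} \approx -3570.4$)
$\frac{n}{43323} + \frac{c}{-1080} = \frac{449}{43323} - \frac{32134}{9 \left(-1080\right)} = 449 \cdot \frac{1}{43323} - - \frac{16067}{4860} = \frac{449}{43323} + \frac{16067}{4860} = \frac{232750927}{70183260}$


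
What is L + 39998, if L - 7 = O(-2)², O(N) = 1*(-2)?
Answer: 40009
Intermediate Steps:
O(N) = -2
L = 11 (L = 7 + (-2)² = 7 + 4 = 11)
L + 39998 = 11 + 39998 = 40009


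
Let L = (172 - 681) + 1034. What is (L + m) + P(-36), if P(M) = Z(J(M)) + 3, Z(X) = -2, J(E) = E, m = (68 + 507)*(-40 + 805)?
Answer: 440401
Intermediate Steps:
m = 439875 (m = 575*765 = 439875)
P(M) = 1 (P(M) = -2 + 3 = 1)
L = 525 (L = -509 + 1034 = 525)
(L + m) + P(-36) = (525 + 439875) + 1 = 440400 + 1 = 440401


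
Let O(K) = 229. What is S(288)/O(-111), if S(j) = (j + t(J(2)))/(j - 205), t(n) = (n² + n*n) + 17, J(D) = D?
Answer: 313/19007 ≈ 0.016468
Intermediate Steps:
t(n) = 17 + 2*n² (t(n) = (n² + n²) + 17 = 2*n² + 17 = 17 + 2*n²)
S(j) = (25 + j)/(-205 + j) (S(j) = (j + (17 + 2*2²))/(j - 205) = (j + (17 + 2*4))/(-205 + j) = (j + (17 + 8))/(-205 + j) = (j + 25)/(-205 + j) = (25 + j)/(-205 + j))
S(288)/O(-111) = ((25 + 288)/(-205 + 288))/229 = (313/83)*(1/229) = 313/19007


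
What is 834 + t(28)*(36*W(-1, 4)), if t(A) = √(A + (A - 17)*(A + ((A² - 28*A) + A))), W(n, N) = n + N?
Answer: 834 + 216*√161 ≈ 3574.7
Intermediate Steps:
W(n, N) = N + n
t(A) = √(A + (-17 + A)*(A² - 26*A)) (t(A) = √(A + (-17 + A)*(A + (A² - 27*A))) = √(A + (-17 + A)*(A² - 26*A)))
834 + t(28)*(36*W(-1, 4)) = 834 + √(28*(443 + 28² - 43*28))*(36*(4 - 1)) = 834 + √(28*(443 + 784 - 1204))*(36*3) = 834 + √(28*23)*108 = 834 + √644*108 = 834 + (2*√161)*108 = 834 + 216*√161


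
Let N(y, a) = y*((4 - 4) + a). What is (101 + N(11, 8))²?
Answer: 35721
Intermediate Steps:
N(y, a) = a*y (N(y, a) = y*(0 + a) = y*a = a*y)
(101 + N(11, 8))² = (101 + 8*11)² = (101 + 88)² = 189² = 35721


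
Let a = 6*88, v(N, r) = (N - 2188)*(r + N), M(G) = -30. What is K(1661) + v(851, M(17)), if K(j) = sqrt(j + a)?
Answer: -1097677 + sqrt(2189) ≈ -1.0976e+6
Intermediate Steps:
v(N, r) = (-2188 + N)*(N + r)
a = 528
K(j) = sqrt(528 + j) (K(j) = sqrt(j + 528) = sqrt(528 + j))
K(1661) + v(851, M(17)) = sqrt(528 + 1661) + (851**2 - 2188*851 - 2188*(-30) + 851*(-30)) = sqrt(2189) + (724201 - 1861988 + 65640 - 25530) = sqrt(2189) - 1097677 = -1097677 + sqrt(2189)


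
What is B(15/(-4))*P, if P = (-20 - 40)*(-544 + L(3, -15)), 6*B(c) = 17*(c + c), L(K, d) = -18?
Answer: -716550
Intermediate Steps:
B(c) = 17*c/3 (B(c) = (17*(c + c))/6 = (17*(2*c))/6 = (34*c)/6 = 17*c/3)
P = 33720 (P = (-20 - 40)*(-544 - 18) = -60*(-562) = 33720)
B(15/(-4))*P = (17*(15/(-4))/3)*33720 = (17*(15*(-1/4))/3)*33720 = ((17/3)*(-15/4))*33720 = -85/4*33720 = -716550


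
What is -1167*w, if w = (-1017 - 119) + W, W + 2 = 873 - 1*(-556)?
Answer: -339597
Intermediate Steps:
W = 1427 (W = -2 + (873 - 1*(-556)) = -2 + (873 + 556) = -2 + 1429 = 1427)
w = 291 (w = (-1017 - 119) + 1427 = -1136 + 1427 = 291)
-1167*w = -1167*291 = -339597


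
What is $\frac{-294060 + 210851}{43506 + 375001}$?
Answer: $- \frac{83209}{418507} \approx -0.19882$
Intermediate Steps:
$\frac{-294060 + 210851}{43506 + 375001} = - \frac{83209}{418507}$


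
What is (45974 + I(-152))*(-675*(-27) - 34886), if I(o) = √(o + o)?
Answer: -765972814 - 66644*I*√19 ≈ -7.6597e+8 - 2.9049e+5*I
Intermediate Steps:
I(o) = √2*√o (I(o) = √(2*o) = √2*√o)
(45974 + I(-152))*(-675*(-27) - 34886) = (45974 + √2*√(-152))*(-675*(-27) - 34886) = (45974 + √2*(2*I*√38))*(18225 - 34886) = (45974 + 4*I*√19)*(-16661) = -765972814 - 66644*I*√19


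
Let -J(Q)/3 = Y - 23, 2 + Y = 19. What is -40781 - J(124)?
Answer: -40799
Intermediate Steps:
Y = 17 (Y = -2 + 19 = 17)
J(Q) = 18 (J(Q) = -3*(17 - 23) = -3*(-6) = 18)
-40781 - J(124) = -40781 - 1*18 = -40781 - 18 = -40799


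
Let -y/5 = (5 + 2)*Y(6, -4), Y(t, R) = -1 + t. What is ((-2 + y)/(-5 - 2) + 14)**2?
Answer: 75625/49 ≈ 1543.4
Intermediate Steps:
y = -175 (y = -5*(5 + 2)*(-1 + 6) = -35*5 = -5*35 = -175)
((-2 + y)/(-5 - 2) + 14)**2 = ((-2 - 175)/(-5 - 2) + 14)**2 = (-177/(-7) + 14)**2 = (-177*(-1/7) + 14)**2 = (177/7 + 14)**2 = (275/7)**2 = 75625/49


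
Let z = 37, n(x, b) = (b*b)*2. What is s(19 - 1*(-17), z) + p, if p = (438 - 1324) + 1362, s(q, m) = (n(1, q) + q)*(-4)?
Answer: -10036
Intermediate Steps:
n(x, b) = 2*b**2 (n(x, b) = b**2*2 = 2*b**2)
s(q, m) = -8*q**2 - 4*q (s(q, m) = (2*q**2 + q)*(-4) = (q + 2*q**2)*(-4) = -8*q**2 - 4*q)
p = 476 (p = -886 + 1362 = 476)
s(19 - 1*(-17), z) + p = 4*(19 - 1*(-17))*(-1 - 2*(19 - 1*(-17))) + 476 = 4*(19 + 17)*(-1 - 2*(19 + 17)) + 476 = 4*36*(-1 - 2*36) + 476 = 4*36*(-1 - 72) + 476 = 4*36*(-73) + 476 = -10512 + 476 = -10036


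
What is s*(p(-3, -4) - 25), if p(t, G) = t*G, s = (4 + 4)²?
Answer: -832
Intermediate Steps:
s = 64 (s = 8² = 64)
p(t, G) = G*t
s*(p(-3, -4) - 25) = 64*(-4*(-3) - 25) = 64*(12 - 25) = 64*(-13) = -832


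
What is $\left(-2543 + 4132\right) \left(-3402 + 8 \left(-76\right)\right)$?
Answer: $-6371890$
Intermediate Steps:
$\left(-2543 + 4132\right) \left(-3402 + 8 \left(-76\right)\right) = 1589 \left(-3402 - 608\right) = 1589 \left(-4010\right) = -6371890$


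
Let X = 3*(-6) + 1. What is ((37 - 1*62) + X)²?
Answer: 1764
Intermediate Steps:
X = -17 (X = -18 + 1 = -17)
((37 - 1*62) + X)² = ((37 - 1*62) - 17)² = ((37 - 62) - 17)² = (-25 - 17)² = (-42)² = 1764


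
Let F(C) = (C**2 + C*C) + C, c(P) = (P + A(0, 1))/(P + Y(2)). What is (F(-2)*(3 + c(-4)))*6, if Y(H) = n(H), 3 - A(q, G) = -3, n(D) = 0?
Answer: 90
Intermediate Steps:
A(q, G) = 6 (A(q, G) = 3 - 1*(-3) = 3 + 3 = 6)
Y(H) = 0
c(P) = (6 + P)/P (c(P) = (P + 6)/(P + 0) = (6 + P)/P)
F(C) = C + 2*C**2 (F(C) = (C**2 + C**2) + C = 2*C**2 + C = C + 2*C**2)
(F(-2)*(3 + c(-4)))*6 = ((-2*(1 + 2*(-2)))*(3 + (6 - 4)/(-4)))*6 = ((-2*(1 - 4))*(3 - 1/4*2))*6 = ((-2*(-3))*(3 - 1/2))*6 = (6*(5/2))*6 = 15*6 = 90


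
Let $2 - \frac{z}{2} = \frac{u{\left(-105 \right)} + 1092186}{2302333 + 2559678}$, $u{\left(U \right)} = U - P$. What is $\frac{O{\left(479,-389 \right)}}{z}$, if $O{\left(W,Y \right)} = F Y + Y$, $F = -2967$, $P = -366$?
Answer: $\frac{2804830939757}{8631575} \approx 3.2495 \cdot 10^{5}$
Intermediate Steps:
$u{\left(U \right)} = 366 + U$ ($u{\left(U \right)} = U - -366 = U + 366 = 366 + U$)
$z = \frac{17263150}{4862011}$ ($z = 4 - 2 \frac{\left(366 - 105\right) + 1092186}{2302333 + 2559678} = 4 - 2 \frac{261 + 1092186}{4862011} = 4 - 2 \cdot 1092447 \cdot \frac{1}{4862011} = 4 - \frac{2184894}{4862011} = \frac{17263150}{4862011} \approx 3.5506$)
$O{\left(W,Y \right)} = - 2966 Y$ ($O{\left(W,Y \right)} = - 2967 Y + Y = - 2966 Y$)
$\frac{O{\left(479,-389 \right)}}{z} = \frac{\left(-2966\right) \left(-389\right)}{\frac{17263150}{4862011}} = 1153774 \cdot \frac{4862011}{17263150} = \frac{2804830939757}{8631575}$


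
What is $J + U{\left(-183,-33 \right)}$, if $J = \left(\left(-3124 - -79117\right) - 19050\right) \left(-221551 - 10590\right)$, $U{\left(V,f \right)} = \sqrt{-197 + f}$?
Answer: $-13218804963 + i \sqrt{230} \approx -1.3219 \cdot 10^{10} + 15.166 i$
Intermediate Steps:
$J = -13218804963$ ($J = \left(\left(-3124 + 79117\right) - 19050\right) \left(-232141\right) = \left(75993 - 19050\right) \left(-232141\right) = 56943 \left(-232141\right) = -13218804963$)
$J + U{\left(-183,-33 \right)} = -13218804963 + \sqrt{-197 - 33} = -13218804963 + \sqrt{-230} = -13218804963 + i \sqrt{230}$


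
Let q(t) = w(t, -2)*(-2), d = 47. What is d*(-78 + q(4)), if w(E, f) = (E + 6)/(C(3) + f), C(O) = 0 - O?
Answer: -3478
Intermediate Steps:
C(O) = -O
w(E, f) = (6 + E)/(-3 + f) (w(E, f) = (E + 6)/(-1*3 + f) = (6 + E)/(-3 + f))
q(t) = 12/5 + 2*t/5 (q(t) = ((6 + t)/(-3 - 2))*(-2) = ((6 + t)/(-5))*(-2) = -(6 + t)/5*(-2) = (-6/5 - t/5)*(-2) = 12/5 + 2*t/5)
d*(-78 + q(4)) = 47*(-78 + (12/5 + (2/5)*4)) = 47*(-78 + (12/5 + 8/5)) = 47*(-78 + 4) = 47*(-74) = -3478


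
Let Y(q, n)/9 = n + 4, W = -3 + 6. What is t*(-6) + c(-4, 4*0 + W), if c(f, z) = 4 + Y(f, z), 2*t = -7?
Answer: 88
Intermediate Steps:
W = 3
t = -7/2 (t = (½)*(-7) = -7/2 ≈ -3.5000)
Y(q, n) = 36 + 9*n (Y(q, n) = 9*(n + 4) = 9*(4 + n) = 36 + 9*n)
c(f, z) = 40 + 9*z (c(f, z) = 4 + (36 + 9*z) = 40 + 9*z)
t*(-6) + c(-4, 4*0 + W) = -7/2*(-6) + (40 + 9*(4*0 + 3)) = 21 + (40 + 9*(0 + 3)) = 21 + (40 + 9*3) = 21 + (40 + 27) = 21 + 67 = 88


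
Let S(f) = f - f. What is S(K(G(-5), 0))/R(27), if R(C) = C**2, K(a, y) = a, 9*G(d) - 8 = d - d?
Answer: 0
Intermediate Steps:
G(d) = 8/9 (G(d) = 8/9 + (d - d)/9 = 8/9 + (1/9)*0 = 8/9 + 0 = 8/9)
S(f) = 0
S(K(G(-5), 0))/R(27) = 0/(27**2) = 0/729 = 0*(1/729) = 0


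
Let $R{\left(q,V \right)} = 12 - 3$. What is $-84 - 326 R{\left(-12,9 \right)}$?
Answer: $-3018$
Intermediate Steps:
$R{\left(q,V \right)} = 9$ ($R{\left(q,V \right)} = 12 - 3 = 9$)
$-84 - 326 R{\left(-12,9 \right)} = -84 - 2934 = -3018$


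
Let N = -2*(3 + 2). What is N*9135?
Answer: -91350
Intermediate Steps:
N = -10 (N = -2*5 = -10)
N*9135 = -10*9135 = -91350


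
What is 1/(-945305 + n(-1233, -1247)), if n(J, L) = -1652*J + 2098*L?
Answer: -1/1524595 ≈ -6.5591e-7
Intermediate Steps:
1/(-945305 + n(-1233, -1247)) = 1/(-945305 + (-1652*(-1233) + 2098*(-1247))) = 1/(-945305 + (2036916 - 2616206)) = 1/(-945305 - 579290) = 1/(-1524595) = -1/1524595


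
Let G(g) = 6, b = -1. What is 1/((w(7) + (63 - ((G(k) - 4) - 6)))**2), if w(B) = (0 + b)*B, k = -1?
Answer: 1/3600 ≈ 0.00027778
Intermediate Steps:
w(B) = -B (w(B) = (0 - 1)*B = -B)
1/((w(7) + (63 - ((G(k) - 4) - 6)))**2) = 1/((-1*7 + (63 - ((6 - 4) - 6)))**2) = 1/((-7 + (63 - (2 - 6)))**2) = 1/((-7 + (63 - 1*(-4)))**2) = 1/((-7 + (63 + 4))**2) = 1/((-7 + 67)**2) = 1/(60**2) = 1/3600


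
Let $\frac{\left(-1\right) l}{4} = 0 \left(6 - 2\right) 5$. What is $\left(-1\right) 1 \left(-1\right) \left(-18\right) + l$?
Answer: $-18$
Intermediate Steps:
$l = 0$ ($l = - 4 \cdot 0 \left(6 - 2\right) 5 = - 4 \cdot 0 \cdot 4 \cdot 5 = - 4 \cdot 0 \cdot 5 = \left(-4\right) 0 = 0$)
$\left(-1\right) 1 \left(-1\right) \left(-18\right) + l = \left(-1\right) 1 \left(-1\right) \left(-18\right) + 0 = \left(-1\right) \left(-1\right) \left(-18\right) + 0 = 1 \left(-18\right) + 0 = -18 + 0 = -18$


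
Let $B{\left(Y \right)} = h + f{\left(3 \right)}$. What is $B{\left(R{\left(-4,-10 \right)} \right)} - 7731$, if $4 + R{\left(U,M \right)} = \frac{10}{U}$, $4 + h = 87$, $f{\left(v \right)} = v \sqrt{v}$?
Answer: $-7648 + 3 \sqrt{3} \approx -7642.8$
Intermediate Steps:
$f{\left(v \right)} = v^{\frac{3}{2}}$
$h = 83$ ($h = -4 + 87 = 83$)
$R{\left(U,M \right)} = -4 + \frac{10}{U}$
$B{\left(Y \right)} = 83 + 3 \sqrt{3}$ ($B{\left(Y \right)} = 83 + 3^{\frac{3}{2}} = 83 + 3 \sqrt{3}$)
$B{\left(R{\left(-4,-10 \right)} \right)} - 7731 = \left(83 + 3 \sqrt{3}\right) - 7731 = -7648 + 3 \sqrt{3}$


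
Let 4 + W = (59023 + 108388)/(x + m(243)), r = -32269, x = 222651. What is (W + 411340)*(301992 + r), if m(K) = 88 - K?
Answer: 24685259901457441/222496 ≈ 1.1095e+11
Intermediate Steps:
W = -722573/222496 (W = -4 + (59023 + 108388)/(222651 + (88 - 1*243)) = -4 + 167411/(222651 + (88 - 243)) = -4 + 167411/(222651 - 155) = -4 + 167411/222496 = -722573/222496 ≈ -3.2476)
(W + 411340)*(301992 + r) = (-722573/222496 + 411340)*(301992 - 32269) = (91520782067/222496)*269723 = 24685259901457441/222496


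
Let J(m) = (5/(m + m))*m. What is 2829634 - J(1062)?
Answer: 5659263/2 ≈ 2.8296e+6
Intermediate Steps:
J(m) = 5/2 (J(m) = (5/((2*m)))*m = (5*(1/(2*m)))*m = (5/(2*m))*m = 5/2)
2829634 - J(1062) = 2829634 - 1*5/2 = 2829634 - 5/2 = 5659263/2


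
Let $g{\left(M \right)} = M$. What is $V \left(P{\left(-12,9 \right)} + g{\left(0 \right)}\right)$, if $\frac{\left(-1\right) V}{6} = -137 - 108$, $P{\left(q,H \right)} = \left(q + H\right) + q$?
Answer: $-22050$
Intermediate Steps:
$P{\left(q,H \right)} = H + 2 q$ ($P{\left(q,H \right)} = \left(H + q\right) + q = H + 2 q$)
$V = 1470$ ($V = - 6 \left(-137 - 108\right) = \left(-6\right) \left(-245\right) = 1470$)
$V \left(P{\left(-12,9 \right)} + g{\left(0 \right)}\right) = 1470 \left(\left(9 + 2 \left(-12\right)\right) + 0\right) = 1470 \left(\left(9 - 24\right) + 0\right) = 1470 \left(-15 + 0\right) = 1470 \left(-15\right) = -22050$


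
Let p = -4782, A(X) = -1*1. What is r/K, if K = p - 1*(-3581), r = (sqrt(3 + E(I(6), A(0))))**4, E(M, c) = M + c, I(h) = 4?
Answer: -36/1201 ≈ -0.029975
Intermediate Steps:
A(X) = -1
r = 36 (r = (sqrt(3 + (4 - 1)))**4 = (sqrt(3 + 3))**4 = (sqrt(6))**4 = 36)
K = -1201 (K = -4782 - 1*(-3581) = -4782 + 3581 = -1201)
r/K = 36/(-1201) = 36*(-1/1201) = -36/1201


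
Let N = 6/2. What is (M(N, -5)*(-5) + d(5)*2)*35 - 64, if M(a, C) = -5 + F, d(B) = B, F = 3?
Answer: 636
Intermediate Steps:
N = 3 (N = 6*(½) = 3)
M(a, C) = -2 (M(a, C) = -5 + 3 = -2)
(M(N, -5)*(-5) + d(5)*2)*35 - 64 = (-2*(-5) + 5*2)*35 - 64 = (10 + 10)*35 - 64 = 20*35 - 64 = 700 - 64 = 636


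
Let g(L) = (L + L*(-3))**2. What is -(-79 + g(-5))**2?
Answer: -441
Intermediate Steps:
g(L) = 4*L**2 (g(L) = (L - 3*L)**2 = (-2*L)**2 = 4*L**2)
-(-79 + g(-5))**2 = -(-79 + 4*(-5)**2)**2 = -(-79 + 4*25)**2 = -(-79 + 100)**2 = -1*21**2 = -1*441 = -441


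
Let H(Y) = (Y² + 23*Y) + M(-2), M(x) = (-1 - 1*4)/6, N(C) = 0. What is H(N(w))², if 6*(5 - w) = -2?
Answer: 25/36 ≈ 0.69444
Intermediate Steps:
w = 16/3 (w = 5 - ⅙*(-2) = 5 + ⅓ = 16/3 ≈ 5.3333)
M(x) = -⅚ (M(x) = (-1 - 4)*(⅙) = -5*⅙ = -⅚)
H(Y) = -⅚ + Y² + 23*Y (H(Y) = (Y² + 23*Y) - ⅚ = -⅚ + Y² + 23*Y)
H(N(w))² = (-⅚ + 0² + 23*0)² = (-⅚ + 0 + 0)² = (-⅚)² = 25/36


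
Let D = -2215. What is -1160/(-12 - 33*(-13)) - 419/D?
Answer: -2394677/923655 ≈ -2.5926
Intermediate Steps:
-1160/(-12 - 33*(-13)) - 419/D = -1160/(-12 - 33*(-13)) - 419/(-2215) = -1160/(-12 + 429) - 419*(-1/2215) = -1160/417 + 419/2215 = -2394677/923655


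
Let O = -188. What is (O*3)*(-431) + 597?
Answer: 243681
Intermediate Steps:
(O*3)*(-431) + 597 = -188*3*(-431) + 597 = -564*(-431) + 597 = 243084 + 597 = 243681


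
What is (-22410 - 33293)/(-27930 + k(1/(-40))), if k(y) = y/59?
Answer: 131459080/65914801 ≈ 1.9944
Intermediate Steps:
k(y) = y/59 (k(y) = y*(1/59) = y/59)
(-22410 - 33293)/(-27930 + k(1/(-40))) = (-22410 - 33293)/(-27930 + (1/59)/(-40)) = -55703/(-27930 + (1/59)*(-1/40)) = -55703/(-27930 - 1/2360) = -55703/(-65914801/2360) = -55703*(-2360/65914801) = 131459080/65914801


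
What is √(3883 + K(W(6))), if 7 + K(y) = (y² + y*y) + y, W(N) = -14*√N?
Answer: √(6228 - 14*√6) ≈ 78.700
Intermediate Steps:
K(y) = -7 + y + 2*y² (K(y) = -7 + ((y² + y*y) + y) = -7 + ((y² + y²) + y) = -7 + (2*y² + y) = -7 + (y + 2*y²) = -7 + y + 2*y²)
√(3883 + K(W(6))) = √(3883 + (-7 - 14*√6 + 2*(-14*√6)²)) = √(3883 + (-7 - 14*√6 + 2*1176)) = √(3883 + (-7 - 14*√6 + 2352)) = √(3883 + (2345 - 14*√6)) = √(6228 - 14*√6)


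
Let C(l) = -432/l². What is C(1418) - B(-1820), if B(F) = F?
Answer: 914879312/502681 ≈ 1820.0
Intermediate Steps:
C(l) = -432/l²
C(1418) - B(-1820) = -432/1418² - 1*(-1820) = -432*1/2010724 + 1820 = -108/502681 + 1820 = 914879312/502681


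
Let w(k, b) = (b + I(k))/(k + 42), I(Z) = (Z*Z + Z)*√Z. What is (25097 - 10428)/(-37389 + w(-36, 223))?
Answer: -19724905554/50282893921 - 665385840*I/50282893921 ≈ -0.39228 - 0.013233*I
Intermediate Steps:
I(Z) = √Z*(Z + Z²) (I(Z) = (Z² + Z)*√Z = (Z + Z²)*√Z = √Z*(Z + Z²))
w(k, b) = (b + k^(3/2)*(1 + k))/(42 + k) (w(k, b) = (b + k^(3/2)*(1 + k))/(k + 42) = (b + k^(3/2)*(1 + k))/(42 + k))
(25097 - 10428)/(-37389 + w(-36, 223)) = (25097 - 10428)/(-37389 + (223 + (-36)^(3/2)*(1 - 36))/(42 - 36)) = 14669/(-37389 + (223 - 216*I*(-35))/6) = 14669/(-37389 + (223 + 7560*I)/6) = 14669/(-37389 + (223/6 + 1260*I)) = 14669/(-224111/6 + 1260*I) = 14669*(36*(-224111/6 - 1260*I)/50282893921) = 528084*(-224111/6 - 1260*I)/50282893921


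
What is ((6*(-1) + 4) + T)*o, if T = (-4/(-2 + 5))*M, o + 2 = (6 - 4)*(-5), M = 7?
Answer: 136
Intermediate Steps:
o = -12 (o = -2 + (6 - 4)*(-5) = -2 + 2*(-5) = -2 - 10 = -12)
T = -28/3 (T = -4/(-2 + 5)*7 = -4/3*7 = -28/3 ≈ -9.3333)
((6*(-1) + 4) + T)*o = ((6*(-1) + 4) - 28/3)*(-12) = ((-6 + 4) - 28/3)*(-12) = (-2 - 28/3)*(-12) = -34/3*(-12) = 136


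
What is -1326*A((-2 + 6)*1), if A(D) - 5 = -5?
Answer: 0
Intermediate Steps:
A(D) = 0 (A(D) = 5 - 5 = 0)
-1326*A((-2 + 6)*1) = -1326*0 = 0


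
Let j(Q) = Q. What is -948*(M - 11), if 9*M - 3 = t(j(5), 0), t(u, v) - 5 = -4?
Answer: 30020/3 ≈ 10007.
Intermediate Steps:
t(u, v) = 1 (t(u, v) = 5 - 4 = 1)
M = 4/9 (M = 1/3 + (1/9)*1 = 1/3 + 1/9 = 4/9 ≈ 0.44444)
-948*(M - 11) = -948*(4/9 - 11) = -948*(-95/9) = 30020/3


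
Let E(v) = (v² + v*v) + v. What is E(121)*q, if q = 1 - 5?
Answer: -117612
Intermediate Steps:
E(v) = v + 2*v² (E(v) = (v² + v²) + v = 2*v² + v = v + 2*v²)
q = -4
E(121)*q = (121*(1 + 2*121))*(-4) = (121*(1 + 242))*(-4) = (121*243)*(-4) = 29403*(-4) = -117612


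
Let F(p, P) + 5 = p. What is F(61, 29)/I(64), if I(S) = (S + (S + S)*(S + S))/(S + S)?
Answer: 112/257 ≈ 0.43580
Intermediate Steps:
F(p, P) = -5 + p
I(S) = (S + 4*S²)/(2*S) (I(S) = (S + (2*S)*(2*S))/((2*S)) = (S + 4*S²)*(1/(2*S)) = (S + 4*S²)/(2*S))
F(61, 29)/I(64) = (-5 + 61)/(½ + 2*64) = 56/(½ + 128) = 56/(257/2) = 56*(2/257) = 112/257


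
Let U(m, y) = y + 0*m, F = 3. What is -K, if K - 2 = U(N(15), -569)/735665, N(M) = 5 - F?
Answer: -1470761/735665 ≈ -1.9992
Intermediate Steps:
N(M) = 2 (N(M) = 5 - 1*3 = 5 - 3 = 2)
U(m, y) = y (U(m, y) = y + 0 = y)
K = 1470761/735665 (K = 2 - 569/735665 = 1470761/735665 ≈ 1.9992)
-K = -1*1470761/735665 = -1470761/735665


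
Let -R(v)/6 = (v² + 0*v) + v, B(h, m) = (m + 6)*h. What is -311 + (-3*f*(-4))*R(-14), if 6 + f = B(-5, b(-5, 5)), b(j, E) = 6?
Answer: 864553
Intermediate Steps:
B(h, m) = h*(6 + m) (B(h, m) = (6 + m)*h = h*(6 + m))
f = -66 (f = -6 - 5*(6 + 6) = -6 - 5*12 = -6 - 60 = -66)
R(v) = -6*v - 6*v² (R(v) = -6*((v² + 0*v) + v) = -6*((v² + 0) + v) = -6*(v² + v) = -6*(v + v²) = -6*v - 6*v²)
-311 + (-3*f*(-4))*R(-14) = -311 + (-3*(-66)*(-4))*(-6*(-14)*(1 - 14)) = -311 + (198*(-4))*(-6*(-14)*(-13)) = -311 - 792*(-1092) = -311 + 864864 = 864553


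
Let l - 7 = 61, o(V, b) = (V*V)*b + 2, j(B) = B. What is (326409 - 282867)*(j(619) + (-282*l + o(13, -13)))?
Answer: -903583584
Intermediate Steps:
o(V, b) = 2 + b*V² (o(V, b) = V²*b + 2 = b*V² + 2 = 2 + b*V²)
l = 68 (l = 7 + 61 = 68)
(326409 - 282867)*(j(619) + (-282*l + o(13, -13))) = (326409 - 282867)*(619 + (-282*68 + (2 - 13*13²))) = 43542*(619 + (-19176 + (2 - 13*169))) = 43542*(619 + (-19176 + (2 - 2197))) = 43542*(619 + (-19176 - 2195)) = 43542*(619 - 21371) = 43542*(-20752) = -903583584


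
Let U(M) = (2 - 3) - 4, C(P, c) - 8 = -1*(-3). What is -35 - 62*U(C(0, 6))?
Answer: 275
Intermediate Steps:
C(P, c) = 11 (C(P, c) = 8 - 1*(-3) = 8 + 3 = 11)
U(M) = -5 (U(M) = -1 - 4 = -5)
-35 - 62*U(C(0, 6)) = -35 - 62*(-5) = -35 + 310 = 275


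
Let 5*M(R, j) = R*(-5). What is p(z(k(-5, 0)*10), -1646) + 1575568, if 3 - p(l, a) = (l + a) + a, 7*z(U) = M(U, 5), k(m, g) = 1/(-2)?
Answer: 11052036/7 ≈ 1.5789e+6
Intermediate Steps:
k(m, g) = -1/2
M(R, j) = -R (M(R, j) = (R*(-5))/5 = (-5*R)/5 = -R)
z(U) = -U/7 (z(U) = (-U)/7 = -U/7)
p(l, a) = 3 - l - 2*a (p(l, a) = 3 - ((l + a) + a) = 3 - ((a + l) + a) = 3 - (l + 2*a) = 3 + (-l - 2*a) = 3 - l - 2*a)
p(z(k(-5, 0)*10), -1646) + 1575568 = (3 - (-1)*(-1/2*10)/7 - 2*(-1646)) + 1575568 = (3 - (-1)*(-5)/7 + 3292) + 1575568 = (3 - 1*5/7 + 3292) + 1575568 = (3 - 5/7 + 3292) + 1575568 = 23060/7 + 1575568 = 11052036/7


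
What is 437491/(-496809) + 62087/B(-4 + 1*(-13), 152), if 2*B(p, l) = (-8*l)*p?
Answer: 26323473407/5135017824 ≈ 5.1263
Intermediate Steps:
B(p, l) = -4*l*p (B(p, l) = ((-8*l)*p)/2 = (-8*l*p)/2 = -4*l*p)
437491/(-496809) + 62087/B(-4 + 1*(-13), 152) = 437491/(-496809) + 62087/((-4*152*(-4 + 1*(-13)))) = 437491*(-1/496809) + 62087/((-4*152*(-4 - 13))) = -437491/496809 + 62087/((-4*152*(-17))) = -437491/496809 + 62087/10336 = 26323473407/5135017824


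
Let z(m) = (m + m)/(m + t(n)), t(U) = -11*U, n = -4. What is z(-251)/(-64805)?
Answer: -502/13414635 ≈ -3.7422e-5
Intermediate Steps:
z(m) = 2*m/(44 + m) (z(m) = (m + m)/(m - 11*(-4)) = (2*m)/(m + 44) = (2*m)/(44 + m) = 2*m/(44 + m))
z(-251)/(-64805) = (2*(-251)/(44 - 251))/(-64805) = (2*(-251)/(-207))*(-1/64805) = (2*(-251)*(-1/207))*(-1/64805) = (502/207)*(-1/64805) = -502/13414635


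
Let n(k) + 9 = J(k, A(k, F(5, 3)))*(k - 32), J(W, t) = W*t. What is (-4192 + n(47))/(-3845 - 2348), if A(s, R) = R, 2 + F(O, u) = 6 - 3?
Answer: 3496/6193 ≈ 0.56451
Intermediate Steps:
F(O, u) = 1 (F(O, u) = -2 + (6 - 3) = -2 + 3 = 1)
n(k) = -9 + k*(-32 + k) (n(k) = -9 + (k*1)*(k - 32) = -9 + k*(-32 + k))
(-4192 + n(47))/(-3845 - 2348) = (-4192 + (-9 + 47² - 32*47))/(-3845 - 2348) = (-4192 + (-9 + 2209 - 1504))/(-6193) = (-4192 + 696)*(-1/6193) = -3496*(-1/6193) = 3496/6193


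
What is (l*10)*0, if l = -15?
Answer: 0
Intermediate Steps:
(l*10)*0 = -15*10*0 = -150*0 = 0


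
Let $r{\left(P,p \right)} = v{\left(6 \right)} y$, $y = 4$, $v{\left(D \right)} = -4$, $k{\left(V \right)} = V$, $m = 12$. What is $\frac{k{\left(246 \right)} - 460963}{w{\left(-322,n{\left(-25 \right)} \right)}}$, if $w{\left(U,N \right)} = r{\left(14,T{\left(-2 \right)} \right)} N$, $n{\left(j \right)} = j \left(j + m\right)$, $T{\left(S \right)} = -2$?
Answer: $\frac{460717}{5200} \approx 88.599$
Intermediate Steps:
$r{\left(P,p \right)} = -16$ ($r{\left(P,p \right)} = \left(-4\right) 4 = -16$)
$n{\left(j \right)} = j \left(12 + j\right)$ ($n{\left(j \right)} = j \left(j + 12\right) = j \left(12 + j\right)$)
$w{\left(U,N \right)} = - 16 N$
$\frac{k{\left(246 \right)} - 460963}{w{\left(-322,n{\left(-25 \right)} \right)}} = \frac{246 - 460963}{\left(-16\right) \left(- 25 \left(12 - 25\right)\right)} = - \frac{460717}{\left(-16\right) \left(\left(-25\right) \left(-13\right)\right)} = - \frac{460717}{\left(-16\right) 325} = - \frac{460717}{-5200} = \left(-460717\right) \left(- \frac{1}{5200}\right) = \frac{460717}{5200}$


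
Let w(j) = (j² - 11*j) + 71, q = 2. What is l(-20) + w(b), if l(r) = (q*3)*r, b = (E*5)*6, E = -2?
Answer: 4211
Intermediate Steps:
b = -60 (b = -2*5*6 = -10*6 = -60)
l(r) = 6*r (l(r) = (2*3)*r = 6*r)
w(j) = 71 + j² - 11*j
l(-20) + w(b) = 6*(-20) + (71 + (-60)² - 11*(-60)) = -120 + (71 + 3600 + 660) = -120 + 4331 = 4211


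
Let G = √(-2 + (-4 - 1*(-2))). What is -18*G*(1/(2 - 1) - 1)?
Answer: 0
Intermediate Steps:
G = 2*I (G = √(-2 + (-4 + 2)) = √(-2 - 2) = √(-4) = 2*I ≈ 2.0*I)
-18*G*(1/(2 - 1) - 1) = -18*2*I*(1/(2 - 1) - 1) = -18*2*I*(1/1 - 1) = -18*2*I*(1 - 1) = -18*2*I*0 = -18*0 = 0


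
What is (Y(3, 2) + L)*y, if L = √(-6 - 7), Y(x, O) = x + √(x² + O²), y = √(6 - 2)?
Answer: 6 + 2*√13*(1 + I) ≈ 13.211 + 7.2111*I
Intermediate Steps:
y = 2 (y = √4 = 2)
Y(x, O) = x + √(O² + x²)
L = I*√13 (L = √(-13) = I*√13 ≈ 3.6056*I)
(Y(3, 2) + L)*y = ((3 + √(2² + 3²)) + I*√13)*2 = ((3 + √(4 + 9)) + I*√13)*2 = ((3 + √13) + I*√13)*2 = (3 + √13 + I*√13)*2 = 6 + 2*√13 + 2*I*√13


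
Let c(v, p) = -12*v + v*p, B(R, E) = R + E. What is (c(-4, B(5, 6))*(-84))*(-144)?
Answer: 48384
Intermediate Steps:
B(R, E) = E + R
c(v, p) = -12*v + p*v
(c(-4, B(5, 6))*(-84))*(-144) = (-4*(-12 + (6 + 5))*(-84))*(-144) = (-4*(-12 + 11)*(-84))*(-144) = (-4*(-1)*(-84))*(-144) = (4*(-84))*(-144) = -336*(-144) = 48384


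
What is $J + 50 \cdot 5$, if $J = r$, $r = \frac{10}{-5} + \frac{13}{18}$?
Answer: $\frac{4477}{18} \approx 248.72$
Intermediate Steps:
$r = - \frac{23}{18}$ ($r = 10 \left(- \frac{1}{5}\right) + 13 \cdot \frac{1}{18} = -2 + \frac{13}{18} = - \frac{23}{18} \approx -1.2778$)
$J = - \frac{23}{18} \approx -1.2778$
$J + 50 \cdot 5 = - \frac{23}{18} + 50 \cdot 5 = - \frac{23}{18} + 250 = \frac{4477}{18}$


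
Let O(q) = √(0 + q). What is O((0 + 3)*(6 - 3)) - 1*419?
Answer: -416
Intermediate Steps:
O(q) = √q
O((0 + 3)*(6 - 3)) - 1*419 = √((0 + 3)*(6 - 3)) - 1*419 = √(3*3) - 419 = √9 - 419 = 3 - 419 = -416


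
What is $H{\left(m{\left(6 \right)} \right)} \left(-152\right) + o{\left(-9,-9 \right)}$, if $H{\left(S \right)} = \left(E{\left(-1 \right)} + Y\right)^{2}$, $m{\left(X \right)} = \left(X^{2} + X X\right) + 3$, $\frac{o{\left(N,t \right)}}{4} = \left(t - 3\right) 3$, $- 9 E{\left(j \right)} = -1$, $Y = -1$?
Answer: $- \frac{21392}{81} \approx -264.1$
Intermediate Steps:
$E{\left(j \right)} = \frac{1}{9}$ ($E{\left(j \right)} = \left(- \frac{1}{9}\right) \left(-1\right) = \frac{1}{9}$)
$o{\left(N,t \right)} = -36 + 12 t$ ($o{\left(N,t \right)} = 4 \left(t - 3\right) 3 = 4 \left(-3 + t\right) 3 = 4 \left(-9 + 3 t\right) = -36 + 12 t$)
$m{\left(X \right)} = 3 + 2 X^{2}$ ($m{\left(X \right)} = \left(X^{2} + X^{2}\right) + 3 = 2 X^{2} + 3 = 3 + 2 X^{2}$)
$H{\left(S \right)} = \frac{64}{81}$ ($H{\left(S \right)} = \left(\frac{1}{9} - 1\right)^{2} = \left(- \frac{8}{9}\right)^{2} = \frac{64}{81}$)
$H{\left(m{\left(6 \right)} \right)} \left(-152\right) + o{\left(-9,-9 \right)} = \frac{64}{81} \left(-152\right) + \left(-36 + 12 \left(-9\right)\right) = - \frac{9728}{81} - 144 = - \frac{21392}{81}$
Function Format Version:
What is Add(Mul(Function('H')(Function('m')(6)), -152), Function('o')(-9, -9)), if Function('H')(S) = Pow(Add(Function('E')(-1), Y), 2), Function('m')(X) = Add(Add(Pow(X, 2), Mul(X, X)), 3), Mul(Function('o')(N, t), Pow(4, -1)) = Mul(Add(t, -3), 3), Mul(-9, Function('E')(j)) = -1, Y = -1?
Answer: Rational(-21392, 81) ≈ -264.10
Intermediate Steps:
Function('E')(j) = Rational(1, 9) (Function('E')(j) = Mul(Rational(-1, 9), -1) = Rational(1, 9))
Function('o')(N, t) = Add(-36, Mul(12, t)) (Function('o')(N, t) = Mul(4, Mul(Add(t, -3), 3)) = Mul(4, Mul(Add(-3, t), 3)) = Mul(4, Add(-9, Mul(3, t))) = Add(-36, Mul(12, t)))
Function('m')(X) = Add(3, Mul(2, Pow(X, 2))) (Function('m')(X) = Add(Add(Pow(X, 2), Pow(X, 2)), 3) = Add(Mul(2, Pow(X, 2)), 3) = Add(3, Mul(2, Pow(X, 2))))
Function('H')(S) = Rational(64, 81) (Function('H')(S) = Pow(Add(Rational(1, 9), -1), 2) = Pow(Rational(-8, 9), 2) = Rational(64, 81))
Add(Mul(Function('H')(Function('m')(6)), -152), Function('o')(-9, -9)) = Add(Mul(Rational(64, 81), -152), Add(-36, Mul(12, -9))) = Add(Rational(-9728, 81), Add(-36, -108)) = Add(Rational(-9728, 81), -144) = Rational(-21392, 81)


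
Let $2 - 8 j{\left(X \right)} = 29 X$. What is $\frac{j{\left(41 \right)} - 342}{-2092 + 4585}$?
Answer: $- \frac{3923}{19944} \approx -0.1967$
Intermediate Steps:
$j{\left(X \right)} = \frac{1}{4} - \frac{29 X}{8}$
$\frac{j{\left(41 \right)} - 342}{-2092 + 4585} = \frac{\left(\frac{1}{4} - \frac{1189}{8}\right) - 342}{-2092 + 4585} = \frac{\left(\frac{1}{4} - \frac{1189}{8}\right) - 342}{2493} = \left(- \frac{1187}{8} - 342\right) \frac{1}{2493} = \left(- \frac{3923}{8}\right) \frac{1}{2493} = - \frac{3923}{19944}$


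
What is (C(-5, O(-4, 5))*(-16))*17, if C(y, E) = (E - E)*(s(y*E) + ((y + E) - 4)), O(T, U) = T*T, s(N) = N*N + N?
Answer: 0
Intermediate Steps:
s(N) = N + N² (s(N) = N² + N = N + N²)
O(T, U) = T²
C(y, E) = 0 (C(y, E) = (E - E)*((y*E)*(1 + y*E) + ((y + E) - 4)) = 0*((E*y)*(1 + E*y) + ((E + y) - 4)) = 0*(E*y*(1 + E*y) + (-4 + E + y)) = 0*(-4 + E + y + E*y*(1 + E*y)) = 0)
(C(-5, O(-4, 5))*(-16))*17 = (0*(-16))*17 = 0*17 = 0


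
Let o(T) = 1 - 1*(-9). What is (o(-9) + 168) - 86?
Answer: 92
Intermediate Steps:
o(T) = 10 (o(T) = 1 + 9 = 10)
(o(-9) + 168) - 86 = (10 + 168) - 86 = 178 - 86 = 92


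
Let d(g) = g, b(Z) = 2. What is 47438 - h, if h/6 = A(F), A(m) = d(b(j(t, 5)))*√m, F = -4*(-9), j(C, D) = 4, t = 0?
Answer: 47366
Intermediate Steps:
F = 36
A(m) = 2*√m
h = 72 (h = 6*(2*√36) = 6*(2*6) = 6*12 = 72)
47438 - h = 47438 - 1*72 = 47438 - 72 = 47366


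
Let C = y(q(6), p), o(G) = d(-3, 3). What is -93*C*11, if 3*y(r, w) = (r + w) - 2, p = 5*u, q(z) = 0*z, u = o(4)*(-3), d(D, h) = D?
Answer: -14663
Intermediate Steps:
o(G) = -3
u = 9 (u = -3*(-3) = 9)
q(z) = 0
p = 45 (p = 5*9 = 45)
y(r, w) = -⅔ + r/3 + w/3 (y(r, w) = ((r + w) - 2)/3 = (-2 + r + w)/3 = -⅔ + r/3 + w/3)
C = 43/3 (C = -⅔ + (⅓)*0 + (⅓)*45 = -⅔ + 0 + 15 = 43/3 ≈ 14.333)
-93*C*11 = -93*43/3*11 = -1333*11 = -14663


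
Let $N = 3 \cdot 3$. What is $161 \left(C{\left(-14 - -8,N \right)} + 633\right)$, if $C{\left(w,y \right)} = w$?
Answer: $100947$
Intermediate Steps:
$N = 9$
$161 \left(C{\left(-14 - -8,N \right)} + 633\right) = 161 \left(\left(-14 - -8\right) + 633\right) = 161 \left(\left(-14 + 8\right) + 633\right) = 161 \left(-6 + 633\right) = 161 \cdot 627 = 100947$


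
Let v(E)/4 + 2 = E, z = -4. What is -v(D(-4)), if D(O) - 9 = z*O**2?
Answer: 228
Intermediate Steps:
D(O) = 9 - 4*O**2
v(E) = -8 + 4*E
-v(D(-4)) = -(-8 + 4*(9 - 4*(-4)**2)) = -(-8 + 4*(9 - 4*16)) = -(-8 + 4*(9 - 64)) = -(-8 + 4*(-55)) = -(-8 - 220) = -1*(-228) = 228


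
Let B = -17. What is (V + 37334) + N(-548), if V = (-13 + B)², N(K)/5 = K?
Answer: 35494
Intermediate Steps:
N(K) = 5*K
V = 900 (V = (-13 - 17)² = (-30)² = 900)
(V + 37334) + N(-548) = (900 + 37334) + 5*(-548) = 38234 - 2740 = 35494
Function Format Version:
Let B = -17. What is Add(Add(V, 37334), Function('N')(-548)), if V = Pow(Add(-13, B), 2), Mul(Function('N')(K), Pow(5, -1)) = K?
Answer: 35494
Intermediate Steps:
Function('N')(K) = Mul(5, K)
V = 900 (V = Pow(Add(-13, -17), 2) = Pow(-30, 2) = 900)
Add(Add(V, 37334), Function('N')(-548)) = Add(Add(900, 37334), Mul(5, -548)) = Add(38234, -2740) = 35494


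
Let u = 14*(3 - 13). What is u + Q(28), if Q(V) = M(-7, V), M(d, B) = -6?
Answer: -146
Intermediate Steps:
Q(V) = -6
u = -140 (u = 14*(-10) = -140)
u + Q(28) = -140 - 6 = -146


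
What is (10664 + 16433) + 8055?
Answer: 35152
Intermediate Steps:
(10664 + 16433) + 8055 = 27097 + 8055 = 35152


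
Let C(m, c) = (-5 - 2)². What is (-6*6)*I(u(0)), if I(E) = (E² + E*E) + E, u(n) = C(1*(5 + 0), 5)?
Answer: -174636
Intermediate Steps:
C(m, c) = 49 (C(m, c) = (-7)² = 49)
u(n) = 49
I(E) = E + 2*E² (I(E) = (E² + E²) + E = 2*E² + E = E + 2*E²)
(-6*6)*I(u(0)) = (-6*6)*(49*(1 + 2*49)) = -1764*(1 + 98) = -1764*99 = -36*4851 = -174636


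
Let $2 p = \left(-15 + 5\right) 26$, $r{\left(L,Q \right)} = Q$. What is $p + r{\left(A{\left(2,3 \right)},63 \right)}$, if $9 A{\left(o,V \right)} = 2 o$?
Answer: $-67$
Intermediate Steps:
$A{\left(o,V \right)} = \frac{2 o}{9}$
$p = -130$ ($p = \frac{\left(-15 + 5\right) 26}{2} = \frac{\left(-10\right) 26}{2} = \frac{1}{2} \left(-260\right) = -130$)
$p + r{\left(A{\left(2,3 \right)},63 \right)} = -130 + 63 = -67$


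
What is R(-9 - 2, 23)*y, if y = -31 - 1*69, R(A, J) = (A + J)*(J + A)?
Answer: -14400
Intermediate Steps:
R(A, J) = (A + J)² (R(A, J) = (A + J)*(A + J) = (A + J)²)
y = -100 (y = -31 - 69 = -100)
R(-9 - 2, 23)*y = ((-9 - 2) + 23)²*(-100) = (-11 + 23)²*(-100) = 12²*(-100) = 144*(-100) = -14400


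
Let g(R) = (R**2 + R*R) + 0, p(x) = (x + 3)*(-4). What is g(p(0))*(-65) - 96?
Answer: -18816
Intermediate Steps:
p(x) = -12 - 4*x (p(x) = (3 + x)*(-4) = -12 - 4*x)
g(R) = 2*R**2 (g(R) = (R**2 + R**2) + 0 = 2*R**2 + 0 = 2*R**2)
g(p(0))*(-65) - 96 = (2*(-12 - 4*0)**2)*(-65) - 96 = (2*(-12 + 0)**2)*(-65) - 96 = (2*(-12)**2)*(-65) - 96 = (2*144)*(-65) - 96 = 288*(-65) - 96 = -18720 - 96 = -18816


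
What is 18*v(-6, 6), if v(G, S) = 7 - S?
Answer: 18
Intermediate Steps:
18*v(-6, 6) = 18*(7 - 1*6) = 18*(7 - 6) = 18*1 = 18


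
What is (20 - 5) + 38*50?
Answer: 1915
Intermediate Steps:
(20 - 5) + 38*50 = 15 + 1900 = 1915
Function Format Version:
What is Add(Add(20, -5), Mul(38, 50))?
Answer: 1915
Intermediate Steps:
Add(Add(20, -5), Mul(38, 50)) = Add(15, 1900) = 1915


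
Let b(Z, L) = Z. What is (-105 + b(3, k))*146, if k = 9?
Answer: -14892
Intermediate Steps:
(-105 + b(3, k))*146 = (-105 + 3)*146 = -102*146 = -14892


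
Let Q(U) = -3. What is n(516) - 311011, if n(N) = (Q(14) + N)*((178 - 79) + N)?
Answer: 4484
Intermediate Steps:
n(N) = (-3 + N)*(99 + N) (n(N) = (-3 + N)*((178 - 79) + N) = (-3 + N)*(99 + N))
n(516) - 311011 = (-297 + 516² + 96*516) - 311011 = (-297 + 266256 + 49536) - 311011 = 315495 - 311011 = 4484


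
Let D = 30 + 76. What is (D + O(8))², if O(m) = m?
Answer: 12996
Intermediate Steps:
D = 106
(D + O(8))² = (106 + 8)² = 114² = 12996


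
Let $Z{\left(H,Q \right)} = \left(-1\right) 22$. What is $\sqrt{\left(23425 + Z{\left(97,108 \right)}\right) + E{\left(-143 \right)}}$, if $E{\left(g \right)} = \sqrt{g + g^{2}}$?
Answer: $\sqrt{23403 + \sqrt{20306}} \approx 153.45$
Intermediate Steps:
$Z{\left(H,Q \right)} = -22$
$\sqrt{\left(23425 + Z{\left(97,108 \right)}\right) + E{\left(-143 \right)}} = \sqrt{\left(23425 - 22\right) + \sqrt{- 143 \left(1 - 143\right)}} = \sqrt{23403 + \sqrt{\left(-143\right) \left(-142\right)}} = \sqrt{23403 + \sqrt{20306}}$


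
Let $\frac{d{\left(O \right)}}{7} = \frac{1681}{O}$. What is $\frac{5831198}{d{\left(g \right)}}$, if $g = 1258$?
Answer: $\frac{7335647084}{11767} \approx 6.2341 \cdot 10^{5}$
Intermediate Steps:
$d{\left(O \right)} = \frac{11767}{O}$ ($d{\left(O \right)} = 7 \frac{1681}{O} = \frac{11767}{O}$)
$\frac{5831198}{d{\left(g \right)}} = \frac{5831198}{11767 \cdot \frac{1}{1258}} = \frac{5831198}{\frac{11767}{1258}} = 5831198 \cdot \frac{1258}{11767} = \frac{7335647084}{11767}$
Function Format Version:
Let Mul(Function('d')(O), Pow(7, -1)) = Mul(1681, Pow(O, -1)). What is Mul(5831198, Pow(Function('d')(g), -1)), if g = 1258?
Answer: Rational(7335647084, 11767) ≈ 6.2341e+5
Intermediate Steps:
Function('d')(O) = Mul(11767, Pow(O, -1)) (Function('d')(O) = Mul(7, Mul(1681, Pow(O, -1))) = Mul(11767, Pow(O, -1)))
Mul(5831198, Pow(Function('d')(g), -1)) = Mul(5831198, Pow(Mul(11767, Pow(1258, -1)), -1)) = Mul(5831198, Pow(Mul(11767, Rational(1, 1258)), -1)) = Mul(5831198, Pow(Rational(11767, 1258), -1)) = Mul(5831198, Rational(1258, 11767)) = Rational(7335647084, 11767)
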